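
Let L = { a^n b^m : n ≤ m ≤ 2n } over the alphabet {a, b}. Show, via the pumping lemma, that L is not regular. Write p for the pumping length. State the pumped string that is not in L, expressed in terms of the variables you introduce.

Toward a contradiction, assume L is regular with pumping length p.
Take w = a^p b^p ∈ L (since p ≤ p ≤ 2p), with |w| = 2p ≥ p.
The pumping lemma gives a decomposition w = xyz where |xy| ≤ p and |y| > 0.
Because |xy| ≤ p and w begins with p copies of a, we have y = a^k with 1 ≤ k ≤ p.
Pump with i = 2: xy^2z = a^{p+k} b^p. Now n = p+k > p = m, so the condition n ≤ m fails. Thus xy^2z ∉ L.
Contradiction. Therefore L is not regular.

a^{p+k} b^p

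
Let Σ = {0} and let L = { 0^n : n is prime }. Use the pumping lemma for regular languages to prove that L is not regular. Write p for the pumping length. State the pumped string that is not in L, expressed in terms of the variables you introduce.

0^{q(1+k)}

Assume L is regular. Let p be the pumping length given by the pumping lemma.
Let q be a prime with q ≥ p+2 (infinitely many primes exist), and take w = 0^q ∈ L with |w| = q ≥ p.
Write w = xyz as guaranteed by the lemma, with |xy| ≤ p and |y| > 0.
Then y = 0^k for some k with 1 ≤ k ≤ p.
Since 1 ≤ k ≤ p, |xz| = q-k. Pump with i = q+1: |xy^{q+1}z| = (q-k)+(q+1)k = q+qk = q(1+k), which is composite (both factors ≥ 2). So xy^{q+1}z = 0^{q(1+k)} ∉ L.
Contradiction. Therefore L is not regular.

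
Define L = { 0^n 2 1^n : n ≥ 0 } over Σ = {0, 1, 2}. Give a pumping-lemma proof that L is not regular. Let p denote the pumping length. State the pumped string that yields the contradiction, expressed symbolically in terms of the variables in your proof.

0^{p+k} 2 1^p

Assume L is regular; let p be its pumping constant.
Take w = 0^p 2 1^p ∈ L with |w| = 2p+1 ≥ p.
The pumping lemma gives a decomposition w = xyz where |xy| ≤ p and y is nonempty.
The first p characters of w are 0's, so xy (and hence y) consists only of 0's. Write y = 0^k, 1 ≤ k ≤ p.
Pump with i = 2: xy^2z = 0^{p+k} 2 1^p, which would require p+k = p. But k ≥ 1, so xy^2z ∉ L.
This is a contradiction; hence L is not regular.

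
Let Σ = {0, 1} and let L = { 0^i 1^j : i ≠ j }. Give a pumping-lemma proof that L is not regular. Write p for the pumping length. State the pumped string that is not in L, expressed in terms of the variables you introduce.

0^{p+p!} 1^{p+p!}

Assume L is regular; let p be its pumping constant.
Choose w = 0^p 1^{p+p!}. Since p ≠ p+p!, w ∈ L; and |w| ≥ p.
Write w = xyz as guaranteed by the lemma, with |xy| ≤ p and |y| ≥ 1.
The first p characters of w are 0's, so xy (and hence y) consists only of 0's. Write y = 0^k, 1 ≤ k ≤ p.
Since 1 ≤ k ≤ p, k divides p!; set t = 1 + p!/k. Then xy^t z has p + (p!/k)·k = p + p! copies of 0. Now the 0-count equals the 1-count, so i ≠ j fails. So xy^t z = 0^{p+p!} 1^{p+p!} ∉ L.
Contradiction. Therefore L is not regular.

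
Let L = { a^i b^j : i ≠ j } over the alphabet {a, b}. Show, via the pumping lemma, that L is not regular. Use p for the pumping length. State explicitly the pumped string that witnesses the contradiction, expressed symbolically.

Toward a contradiction, assume L is regular with pumping length p.
Choose w = a^p b^{p+p!}. Since p ≠ p+p!, w ∈ L; and |w| ≥ p.
Write w = xyz as guaranteed by the lemma, with |xy| ≤ p and |y| > 0.
Because |xy| ≤ p and w begins with p copies of a, we have y = a^k with 1 ≤ k ≤ p.
Since 1 ≤ k ≤ p, k divides p!; set t = 1 + p!/k. Then xy^t z has p + (p!/k)·k = p + p! copies of a. Now the a-count equals the b-count, so i ≠ j fails. So xy^t z = a^{p+p!} b^{p+p!} ∉ L.
This is a contradiction; hence L is not regular.

a^{p+p!} b^{p+p!}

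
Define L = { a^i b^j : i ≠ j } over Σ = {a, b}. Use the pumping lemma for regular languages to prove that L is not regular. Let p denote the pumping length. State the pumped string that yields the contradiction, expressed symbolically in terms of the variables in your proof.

Toward a contradiction, assume L is regular with pumping length p.
Choose w = a^p b^{p+p!}. Since p ≠ p+p!, w ∈ L; and |w| ≥ p.
By the pumping lemma, w = xyz with |xy| ≤ p and |y| ≥ 1.
Because |xy| ≤ p and w begins with p copies of a, we have y = a^k with 1 ≤ k ≤ p.
Since 1 ≤ k ≤ p, k divides p!; set t = 1 + p!/k. Then xy^t z has p + (p!/k)·k = p + p! copies of a. Now the a-count equals the b-count, so i ≠ j fails. So xy^t z = a^{p+p!} b^{p+p!} ∉ L.
Contradiction. Therefore L is not regular.

a^{p+p!} b^{p+p!}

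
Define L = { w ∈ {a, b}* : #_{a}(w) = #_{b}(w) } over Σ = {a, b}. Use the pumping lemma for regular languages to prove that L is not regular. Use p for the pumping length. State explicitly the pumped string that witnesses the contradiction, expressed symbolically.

Toward a contradiction, assume L is regular with pumping length p.
Choose w = a^p b^p ∈ L with |w| = 2p ≥ p.
Write w = xyz as guaranteed by the lemma, with |xy| ≤ p and y is nonempty.
Because |xy| ≤ p and w begins with p copies of a, we have y = a^k with 1 ≤ k ≤ p.
Pump with i = 2: xy^2z = a^{p+k} b^p has p+k occurrences of a but only p of b. Since k ≥ 1 the counts differ, so xy^2z ∉ L.
Contradiction. Therefore L is not regular.

a^{p+k} b^p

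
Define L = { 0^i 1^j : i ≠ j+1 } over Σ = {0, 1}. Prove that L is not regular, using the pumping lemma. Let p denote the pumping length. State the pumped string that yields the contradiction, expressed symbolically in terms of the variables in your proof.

0^{p+p!} 1^{p+p!-1}

Suppose for contradiction that L is regular, and let p be the pumping length.
Choose w = 0^p 1^{p+p!-1}. Since p ≠ (p+p!-1)+1 = p+p!, w ∈ L; and |w| ≥ p.
By the pumping lemma, w = xyz with |xy| ≤ p and |y| > 0.
Because |xy| ≤ p and w begins with p copies of 0, we have y = 0^k with 1 ≤ k ≤ p.
Since 1 ≤ k ≤ p, k divides p!; set t = 1 + p!/k. Then xy^t z has p + (p!/k)·k = p + p! copies of 0. Now the 0-count is p+p! and (1-count)+1 = (p+p!-1)+1 = p+p!, so i ≠ j+1 fails. So xy^t z = 0^{p+p!} 1^{p+p!-1} ∉ L.
This is a contradiction; hence L is not regular.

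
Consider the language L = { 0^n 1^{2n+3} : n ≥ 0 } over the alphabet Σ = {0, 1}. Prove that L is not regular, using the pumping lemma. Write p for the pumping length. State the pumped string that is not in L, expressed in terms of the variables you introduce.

Assume L is regular; let p be its pumping constant.
Choose w = 0^p 1^{2p+3}, which is in L with |w| = 3p+3 ≥ p.
The pumping lemma gives a decomposition w = xyz where |xy| ≤ p and |y| > 0.
Since the first p symbols of w are all 0's and |xy| ≤ p, y lies entirely in the leading 0-block: y = 0^k for some k with 1 ≤ k ≤ p.
Pump with i = 2: xy^2z = 0^{p+k} 1^{2p+3}. For this to lie in L we would need 2p+3 = 2(p+k)+3, which forces k = 0. But k ≥ 1, so xy^2z ∉ L.
This is a contradiction; hence L is not regular.

0^{p+k} 1^{2p+3}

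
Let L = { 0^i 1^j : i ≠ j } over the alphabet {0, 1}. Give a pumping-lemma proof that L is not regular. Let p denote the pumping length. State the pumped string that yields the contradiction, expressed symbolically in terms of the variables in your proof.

0^{p+p!} 1^{p+p!}

Assume L is regular; let p be its pumping constant.
Choose w = 0^p 1^{p+p!}. Since p ≠ p+p!, w ∈ L; and |w| ≥ p.
The pumping lemma gives a decomposition w = xyz where |xy| ≤ p and |y| ≥ 1.
Because |xy| ≤ p and w begins with p copies of 0, we have y = 0^k with 1 ≤ k ≤ p.
Since 1 ≤ k ≤ p, k divides p!; set t = 1 + p!/k. Then xy^t z has p + (p!/k)·k = p + p! copies of 0. Now the 0-count equals the 1-count, so i ≠ j fails. So xy^t z = 0^{p+p!} 1^{p+p!} ∉ L.
Contradiction. Therefore L is not regular.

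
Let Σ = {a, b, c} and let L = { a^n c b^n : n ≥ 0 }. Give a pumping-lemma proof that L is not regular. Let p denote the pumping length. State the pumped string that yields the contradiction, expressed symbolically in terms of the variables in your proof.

a^{p+k} c b^p

Suppose for contradiction that L is regular, and let p be the pumping length.
Take w = a^p c b^p ∈ L with |w| = 2p+1 ≥ p.
The pumping lemma gives a decomposition w = xyz where |xy| ≤ p and y is nonempty.
Since the first p symbols of w are all a's and |xy| ≤ p, y lies entirely in the leading a-block: y = a^k for some k with 1 ≤ k ≤ p.
Pump with i = 2: xy^2z = a^{p+k} c b^p, which would require p+k = p. But k ≥ 1, so xy^2z ∉ L.
This contradicts the pumping lemma, so L is not regular.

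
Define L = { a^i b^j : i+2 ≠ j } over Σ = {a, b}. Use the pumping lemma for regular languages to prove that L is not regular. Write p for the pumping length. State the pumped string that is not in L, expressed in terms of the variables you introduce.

Suppose for contradiction that L is regular, and let p be the pumping length.
Choose w = a^p b^{p+p!+2}. Since p ≠ (p+p!+2)-2 = p+p!, w ∈ L; and |w| ≥ p.
By the pumping lemma, w = xyz with |xy| ≤ p and |y| > 0.
The first p characters of w are a's, so xy (and hence y) consists only of a's. Write y = a^k, 1 ≤ k ≤ p.
Since 1 ≤ k ≤ p, k divides p!; set t = 1 + p!/k. Then xy^t z has p + (p!/k)·k = p + p! copies of a. Now the a-count is p+p! and (b-count)-2 = (p+p!+2)-2 = p+p!, so i+2 ≠ j fails. So xy^t z = a^{p+p!} b^{p+p!+2} ∉ L.
Contradiction. Therefore L is not regular.

a^{p+p!} b^{p+p!+2}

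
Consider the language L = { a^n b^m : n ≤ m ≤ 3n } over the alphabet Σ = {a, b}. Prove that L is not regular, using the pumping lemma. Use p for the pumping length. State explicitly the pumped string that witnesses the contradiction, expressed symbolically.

Suppose for contradiction that L is regular, and let p be the pumping length.
Take w = a^p b^p ∈ L (since p ≤ p ≤ 3p), with |w| = 2p ≥ p.
By the pumping lemma, w = xyz with |xy| ≤ p and |y| ≥ 1.
Since the first p symbols of w are all a's and |xy| ≤ p, y lies entirely in the leading a-block: y = a^k for some k with 1 ≤ k ≤ p.
Pump with i = 2: xy^2z = a^{p+k} b^p. Now n = p+k > p = m, so the condition n ≤ m fails. Thus xy^2z ∉ L.
Contradiction. Therefore L is not regular.

a^{p+k} b^p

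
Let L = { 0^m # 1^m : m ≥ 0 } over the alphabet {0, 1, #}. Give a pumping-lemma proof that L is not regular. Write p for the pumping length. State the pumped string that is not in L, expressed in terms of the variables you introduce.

Suppose for contradiction that L is regular, and let p be the pumping length.
Take w = 0^p # 1^p ∈ L with |w| = 2p+1 ≥ p.
The pumping lemma gives a decomposition w = xyz where |xy| ≤ p and y is nonempty.
Because |xy| ≤ p and w begins with p copies of 0, we have y = 0^k with 1 ≤ k ≤ p.
Pump with i = 2: xy^2z = 0^{p+k} # 1^p, which would require p+k = p. But k ≥ 1, so xy^2z ∉ L.
This is a contradiction; hence L is not regular.

0^{p+k} # 1^p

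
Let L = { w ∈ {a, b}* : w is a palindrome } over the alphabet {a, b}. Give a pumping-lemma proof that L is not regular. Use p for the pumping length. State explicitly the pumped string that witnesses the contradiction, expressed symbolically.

a^{p+k} b a^p

Suppose for contradiction that L is regular, and let p be the pumping length.
Take w = a^p b a^p, a palindrome of length 2p+1 ≥ p.
By the pumping lemma, w = xyz with |xy| ≤ p and |y| ≥ 1.
Because |xy| ≤ p and w begins with p copies of a, we have y = a^k with 1 ≤ k ≤ p.
Pump with i = 2: xy^2z = a^{p+k} b a^p. Its reverse is a^p b a^{p+k}, which differs from xy^2z since k ≥ 1. So xy^2z is not a palindrome and xy^2z ∉ L.
This contradicts the pumping lemma, so L is not regular.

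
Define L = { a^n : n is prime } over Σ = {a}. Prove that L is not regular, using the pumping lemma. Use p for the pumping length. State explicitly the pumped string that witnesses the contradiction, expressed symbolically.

a^{q(1+k)}

Toward a contradiction, assume L is regular with pumping length p.
Let q be a prime with q ≥ p+2 (infinitely many primes exist), and take w = a^q ∈ L with |w| = q ≥ p.
By the pumping lemma, w = xyz with |xy| ≤ p and y is nonempty.
Then y = a^k for some k with 1 ≤ k ≤ p.
Since 1 ≤ k ≤ p, |xz| = q-k. Pump with i = q+1: |xy^{q+1}z| = (q-k)+(q+1)k = q+qk = q(1+k), which is composite (both factors ≥ 2). So xy^{q+1}z = a^{q(1+k)} ∉ L.
Contradiction. Therefore L is not regular.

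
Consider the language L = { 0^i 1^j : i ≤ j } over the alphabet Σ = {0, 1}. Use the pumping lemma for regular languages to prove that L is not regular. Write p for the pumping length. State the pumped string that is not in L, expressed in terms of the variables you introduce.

0^{p+k} 1^p

Toward a contradiction, assume L is regular with pumping length p.
Choose w = 0^p 1^p ∈ L, with |w| = 2p ≥ p.
Write w = xyz as guaranteed by the lemma, with |xy| ≤ p and y is nonempty.
Since the first p symbols of w are all 0's and |xy| ≤ p, y lies entirely in the leading 0-block: y = 0^k for some k with 1 ≤ k ≤ p.
Consider xy^2z = 0^{p+k} 1^p. Since k ≥ 1, the 0-count p+k exceeds the 1-count p, so i ≤ j fails; thus xy^2z ∉ L.
Contradiction. Therefore L is not regular.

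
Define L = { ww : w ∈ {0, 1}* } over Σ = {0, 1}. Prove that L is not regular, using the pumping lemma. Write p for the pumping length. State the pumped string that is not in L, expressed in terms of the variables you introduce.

Suppose for contradiction that L is regular, and let p be the pumping length.
Take w = 0^p 1^p 0^p 1^p = uu where u = 0^p1^p; then w ∈ L and |w| = 4p ≥ p.
By the pumping lemma, w = xyz with |xy| ≤ p and |y| ≥ 1.
The first p characters of w are 0's, so xy (and hence y) consists only of 0's. Write y = 0^k, 1 ≤ k ≤ p.
Pump with i = 2: xy^2z = 0^{p+k} 1^p 0^p 1^p, of length 4p+k. Suppose this equals vv. The string starts with 0 and ends with 1, so v does too; thus the boundary between the two copies of v is a 1→0 transition. There is exactly one such transition, at position 2p+k, so |v| = 2p+k and |vv| = 4p+2k ≠ 4p+k since k ≥ 1. So xy^2z ∉ L.
Contradiction. Therefore L is not regular.

0^{p+k} 1^p 0^p 1^p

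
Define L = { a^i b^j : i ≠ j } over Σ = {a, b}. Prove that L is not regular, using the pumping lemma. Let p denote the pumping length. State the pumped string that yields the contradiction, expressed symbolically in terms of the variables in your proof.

Assume L is regular. Let p be the pumping length given by the pumping lemma.
Choose w = a^p b^{p+p!}. Since p ≠ p+p!, w ∈ L; and |w| ≥ p.
Write w = xyz as guaranteed by the lemma, with |xy| ≤ p and |y| ≥ 1.
Since the first p symbols of w are all a's and |xy| ≤ p, y lies entirely in the leading a-block: y = a^k for some k with 1 ≤ k ≤ p.
Since 1 ≤ k ≤ p, k divides p!; set t = 1 + p!/k. Then xy^t z has p + (p!/k)·k = p + p! copies of a. Now the a-count equals the b-count, so i ≠ j fails. So xy^t z = a^{p+p!} b^{p+p!} ∉ L.
This is a contradiction; hence L is not regular.

a^{p+p!} b^{p+p!}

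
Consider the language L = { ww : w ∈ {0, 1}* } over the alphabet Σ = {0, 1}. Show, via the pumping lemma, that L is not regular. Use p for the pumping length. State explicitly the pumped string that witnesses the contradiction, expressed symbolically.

0^{p+k} 1^p 0^p 1^p

Toward a contradiction, assume L is regular with pumping length p.
Take w = 0^p 1^p 0^p 1^p = uu where u = 0^p1^p; then w ∈ L and |w| = 4p ≥ p.
The pumping lemma gives a decomposition w = xyz where |xy| ≤ p and y is nonempty.
Because |xy| ≤ p and w begins with p copies of 0, we have y = 0^k with 1 ≤ k ≤ p.
Pump with i = 2: xy^2z = 0^{p+k} 1^p 0^p 1^p, of length 4p+k. Suppose this equals vv. The string starts with 0 and ends with 1, so v does too; thus the boundary between the two copies of v is a 1→0 transition. There is exactly one such transition, at position 2p+k, so |v| = 2p+k and |vv| = 4p+2k ≠ 4p+k since k ≥ 1. So xy^2z ∉ L.
Contradiction. Therefore L is not regular.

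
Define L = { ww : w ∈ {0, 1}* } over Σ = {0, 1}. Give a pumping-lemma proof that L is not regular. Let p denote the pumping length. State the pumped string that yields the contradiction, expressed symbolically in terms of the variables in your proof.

Assume L is regular; let p be its pumping constant.
Take w = 0^p 1^p 0^p 1^p = uu where u = 0^p1^p; then w ∈ L and |w| = 4p ≥ p.
Write w = xyz as guaranteed by the lemma, with |xy| ≤ p and y is nonempty.
Because |xy| ≤ p and w begins with p copies of 0, we have y = 0^k with 1 ≤ k ≤ p.
Pump with i = 2: xy^2z = 0^{p+k} 1^p 0^p 1^p, of length 4p+k. Suppose this equals vv. The string starts with 0 and ends with 1, so v does too; thus the boundary between the two copies of v is a 1→0 transition. There is exactly one such transition, at position 2p+k, so |v| = 2p+k and |vv| = 4p+2k ≠ 4p+k since k ≥ 1. So xy^2z ∉ L.
Contradiction. Therefore L is not regular.

0^{p+k} 1^p 0^p 1^p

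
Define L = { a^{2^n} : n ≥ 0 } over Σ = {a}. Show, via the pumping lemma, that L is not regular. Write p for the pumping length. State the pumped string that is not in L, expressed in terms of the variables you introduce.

a^{2^p+k}

Suppose for contradiction that L is regular, and let p be the pumping length.
Take w = a^{2^p} ∈ L with |w| = 2^p ≥ p.
By the pumping lemma, w = xyz with |xy| ≤ p and y is nonempty.
Then y = a^k for some k with 1 ≤ k ≤ p.
Pump with i = 2: xy^2z = a^{2^p+k}. Since 1 ≤ k ≤ p < 2^p, we have 2^p < 2^p+k < 2^{p+1}, so 2^p+k is not a power of 2. So xy^2z ∉ L.
This contradicts the pumping lemma, so L is not regular.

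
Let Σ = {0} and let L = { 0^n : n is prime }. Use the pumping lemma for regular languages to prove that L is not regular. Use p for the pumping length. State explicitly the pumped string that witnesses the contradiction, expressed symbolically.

Toward a contradiction, assume L is regular with pumping length p.
Let q be a prime with q ≥ p+2 (infinitely many primes exist), and take w = 0^q ∈ L with |w| = q ≥ p.
The pumping lemma gives a decomposition w = xyz where |xy| ≤ p and |y| ≥ 1.
Then y = 0^k for some k with 1 ≤ k ≤ p.
Since 1 ≤ k ≤ p, |xz| = q-k. Pump with i = q+1: |xy^{q+1}z| = (q-k)+(q+1)k = q+qk = q(1+k), which is composite (both factors ≥ 2). So xy^{q+1}z = 0^{q(1+k)} ∉ L.
This is a contradiction; hence L is not regular.

0^{q(1+k)}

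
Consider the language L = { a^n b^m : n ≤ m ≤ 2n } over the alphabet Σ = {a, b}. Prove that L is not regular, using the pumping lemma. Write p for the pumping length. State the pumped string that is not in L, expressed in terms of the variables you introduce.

a^{p+k} b^p

Toward a contradiction, assume L is regular with pumping length p.
Take w = a^p b^p ∈ L (since p ≤ p ≤ 2p), with |w| = 2p ≥ p.
The pumping lemma gives a decomposition w = xyz where |xy| ≤ p and |y| > 0.
The first p characters of w are a's, so xy (and hence y) consists only of a's. Write y = a^k, 1 ≤ k ≤ p.
Pump with i = 2: xy^2z = a^{p+k} b^p. Now n = p+k > p = m, so the condition n ≤ m fails. Thus xy^2z ∉ L.
This is a contradiction; hence L is not regular.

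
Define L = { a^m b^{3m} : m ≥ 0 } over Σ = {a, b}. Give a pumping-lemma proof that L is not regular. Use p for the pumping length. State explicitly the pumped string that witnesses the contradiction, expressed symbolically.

a^{p+k} b^{3p}

Toward a contradiction, assume L is regular with pumping length p.
Take w = a^p b^{3p}. Then w ∈ L and |w| = 4p ≥ p.
The pumping lemma gives a decomposition w = xyz where |xy| ≤ p and |y| ≥ 1.
The first p characters of w are a's, so xy (and hence y) consists only of a's. Write y = a^k, 1 ≤ k ≤ p.
Pump with i = 2: xy^2z = a^{p+k} b^{3p}. For this to lie in L we would need 3p = 3(p+k), which forces k = 0. But k ≥ 1, so xy^2z ∉ L.
Contradiction. Therefore L is not regular.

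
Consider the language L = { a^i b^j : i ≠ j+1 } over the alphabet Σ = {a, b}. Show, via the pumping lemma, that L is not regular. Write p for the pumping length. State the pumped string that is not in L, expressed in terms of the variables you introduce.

Suppose for contradiction that L is regular, and let p be the pumping length.
Choose w = a^p b^{p+p!-1}. Since p ≠ (p+p!-1)+1 = p+p!, w ∈ L; and |w| ≥ p.
The pumping lemma gives a decomposition w = xyz where |xy| ≤ p and y is nonempty.
The first p characters of w are a's, so xy (and hence y) consists only of a's. Write y = a^k, 1 ≤ k ≤ p.
Since 1 ≤ k ≤ p, k divides p!; set t = 1 + p!/k. Then xy^t z has p + (p!/k)·k = p + p! copies of a. Now the a-count is p+p! and (b-count)+1 = (p+p!-1)+1 = p+p!, so i ≠ j+1 fails. So xy^t z = a^{p+p!} b^{p+p!-1} ∉ L.
This contradicts the pumping lemma, so L is not regular.

a^{p+p!} b^{p+p!-1}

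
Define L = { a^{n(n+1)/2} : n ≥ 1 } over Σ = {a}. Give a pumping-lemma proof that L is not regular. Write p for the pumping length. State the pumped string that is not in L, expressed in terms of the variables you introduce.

Assume L is regular; let p be its pumping constant.
Take w = a^{p(p+1)/2} ∈ L with |w| = p(p+1)/2 ≥ p.
Write w = xyz as guaranteed by the lemma, with |xy| ≤ p and |y| ≥ 1.
Then y = a^k for some k with 1 ≤ k ≤ p.
Pump with i = 2: xy^2z = a^{p(p+1)/2+k}. Since 1 ≤ k ≤ p, p(p+1)/2 < p(p+1)/2+k ≤ p(p+1)/2+p < (p+1)(p+2)/2, so p(p+1)/2+k is strictly between consecutive triangular numbers. So xy^2z ∉ L.
This contradicts the pumping lemma, so L is not regular.

a^{p(p+1)/2+k}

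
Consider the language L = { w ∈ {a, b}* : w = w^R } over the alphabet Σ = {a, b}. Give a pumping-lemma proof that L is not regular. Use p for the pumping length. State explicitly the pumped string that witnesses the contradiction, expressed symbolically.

Suppose for contradiction that L is regular, and let p be the pumping length.
Take w = a^p b a^p, a palindrome of length 2p+1 ≥ p.
By the pumping lemma, w = xyz with |xy| ≤ p and |y| > 0.
The first p characters of w are a's, so xy (and hence y) consists only of a's. Write y = a^k, 1 ≤ k ≤ p.
Pump with i = 2: xy^2z = a^{p+k} b a^p. Its reverse is a^p b a^{p+k}, which differs from xy^2z since k ≥ 1. So xy^2z is not a palindrome and xy^2z ∉ L.
This contradicts the pumping lemma, so L is not regular.

a^{p+k} b a^p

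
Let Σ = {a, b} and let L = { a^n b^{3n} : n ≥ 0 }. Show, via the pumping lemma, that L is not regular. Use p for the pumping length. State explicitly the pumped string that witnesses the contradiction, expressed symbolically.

a^{p+k} b^{3p}

Toward a contradiction, assume L is regular with pumping length p.
Take w = a^p b^{3p}. Then w ∈ L and |w| = 4p ≥ p.
Write w = xyz as guaranteed by the lemma, with |xy| ≤ p and |y| ≥ 1.
Because |xy| ≤ p and w begins with p copies of a, we have y = a^k with 1 ≤ k ≤ p.
Pump with i = 2: xy^2z = a^{p+k} b^{3p}. For this to lie in L we would need 3p = 3(p+k), which forces k = 0. But k ≥ 1, so xy^2z ∉ L.
Contradiction. Therefore L is not regular.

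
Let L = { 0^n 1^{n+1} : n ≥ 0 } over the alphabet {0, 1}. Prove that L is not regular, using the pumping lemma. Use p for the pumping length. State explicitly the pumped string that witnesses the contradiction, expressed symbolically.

Suppose for contradiction that L is regular, and let p be the pumping length.
Take w = 0^p 1^{p+1}. Then w ∈ L and |w| = 2p+1 ≥ p.
The pumping lemma gives a decomposition w = xyz where |xy| ≤ p and |y| > 0.
Because |xy| ≤ p and w begins with p copies of 0, we have y = 0^k with 1 ≤ k ≤ p.
Pump with i = 2: xy^2z = 0^{p+k} 1^{p+1}. For this to lie in L we would need p+1 = (p+k)+1, which forces k = 0. But k ≥ 1, so xy^2z ∉ L.
Contradiction. Therefore L is not regular.

0^{p+k} 1^{p+1}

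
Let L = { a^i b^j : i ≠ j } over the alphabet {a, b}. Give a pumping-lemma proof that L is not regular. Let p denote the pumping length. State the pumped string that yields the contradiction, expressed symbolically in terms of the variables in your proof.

a^{p+p!} b^{p+p!}

Assume L is regular. Let p be the pumping length given by the pumping lemma.
Choose w = a^p b^{p+p!}. Since p ≠ p+p!, w ∈ L; and |w| ≥ p.
The pumping lemma gives a decomposition w = xyz where |xy| ≤ p and |y| ≥ 1.
Since the first p symbols of w are all a's and |xy| ≤ p, y lies entirely in the leading a-block: y = a^k for some k with 1 ≤ k ≤ p.
Since 1 ≤ k ≤ p, k divides p!; set t = 1 + p!/k. Then xy^t z has p + (p!/k)·k = p + p! copies of a. Now the a-count equals the b-count, so i ≠ j fails. So xy^t z = a^{p+p!} b^{p+p!} ∉ L.
This is a contradiction; hence L is not regular.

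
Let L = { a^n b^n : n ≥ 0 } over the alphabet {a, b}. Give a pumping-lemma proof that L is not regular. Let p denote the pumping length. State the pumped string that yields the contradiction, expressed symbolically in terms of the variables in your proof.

a^{p+k} b^p

Toward a contradiction, assume L is regular with pumping length p.
Choose w = a^p b^p, which is in L with |w| = 2p ≥ p.
By the pumping lemma, w = xyz with |xy| ≤ p and |y| > 0.
Since the first p symbols of w are all a's and |xy| ≤ p, y lies entirely in the leading a-block: y = a^k for some k with 1 ≤ k ≤ p.
Pump with i = 2: xy^2z = a^{p+k} b^p. For this to lie in L we would need p = p+k, which forces k = 0. But k ≥ 1, so xy^2z ∉ L.
This is a contradiction; hence L is not regular.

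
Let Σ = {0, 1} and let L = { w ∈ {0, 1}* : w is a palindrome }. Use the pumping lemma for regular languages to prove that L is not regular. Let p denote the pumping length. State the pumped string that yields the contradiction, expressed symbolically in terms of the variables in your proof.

Assume L is regular; let p be its pumping constant.
Take w = 0^p 1 0^p, a palindrome of length 2p+1 ≥ p.
Write w = xyz as guaranteed by the lemma, with |xy| ≤ p and |y| > 0.
The first p characters of w are 0's, so xy (and hence y) consists only of 0's. Write y = 0^k, 1 ≤ k ≤ p.
Pump with i = 2: xy^2z = 0^{p+k} 1 0^p. Its reverse is 0^p 1 0^{p+k}, which differs from xy^2z since k ≥ 1. So xy^2z is not a palindrome and xy^2z ∉ L.
Contradiction. Therefore L is not regular.

0^{p+k} 1 0^p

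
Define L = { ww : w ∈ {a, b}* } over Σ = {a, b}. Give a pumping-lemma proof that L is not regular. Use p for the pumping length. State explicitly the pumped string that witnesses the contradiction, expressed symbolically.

a^{p+k} b^p a^p b^p

Toward a contradiction, assume L is regular with pumping length p.
Take w = a^p b^p a^p b^p = uu where u = a^pb^p; then w ∈ L and |w| = 4p ≥ p.
The pumping lemma gives a decomposition w = xyz where |xy| ≤ p and y is nonempty.
The first p characters of w are a's, so xy (and hence y) consists only of a's. Write y = a^k, 1 ≤ k ≤ p.
Pump with i = 2: xy^2z = a^{p+k} b^p a^p b^p, of length 4p+k. Suppose this equals vv. The string starts with a and ends with b, so v does too; thus the boundary between the two copies of v is a b→a transition. There is exactly one such transition, at position 2p+k, so |v| = 2p+k and |vv| = 4p+2k ≠ 4p+k since k ≥ 1. So xy^2z ∉ L.
This contradicts the pumping lemma, so L is not regular.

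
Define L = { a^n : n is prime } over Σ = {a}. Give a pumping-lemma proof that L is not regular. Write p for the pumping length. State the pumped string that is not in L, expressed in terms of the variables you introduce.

a^{q(1+k)}

Assume L is regular; let p be its pumping constant.
Let q be a prime with q ≥ p+2 (infinitely many primes exist), and take w = a^q ∈ L with |w| = q ≥ p.
Write w = xyz as guaranteed by the lemma, with |xy| ≤ p and |y| > 0.
Then y = a^k for some k with 1 ≤ k ≤ p.
Since 1 ≤ k ≤ p, |xz| = q-k. Pump with i = q+1: |xy^{q+1}z| = (q-k)+(q+1)k = q+qk = q(1+k), which is composite (both factors ≥ 2). So xy^{q+1}z = a^{q(1+k)} ∉ L.
Contradiction. Therefore L is not regular.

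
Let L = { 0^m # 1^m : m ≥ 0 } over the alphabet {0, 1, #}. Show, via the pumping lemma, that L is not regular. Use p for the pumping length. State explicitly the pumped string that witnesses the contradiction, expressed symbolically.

0^{p+k} # 1^p

Toward a contradiction, assume L is regular with pumping length p.
Take w = 0^p # 1^p ∈ L with |w| = 2p+1 ≥ p.
Write w = xyz as guaranteed by the lemma, with |xy| ≤ p and |y| ≥ 1.
Because |xy| ≤ p and w begins with p copies of 0, we have y = 0^k with 1 ≤ k ≤ p.
Pump with i = 2: xy^2z = 0^{p+k} # 1^p, which would require p+k = p. But k ≥ 1, so xy^2z ∉ L.
Contradiction. Therefore L is not regular.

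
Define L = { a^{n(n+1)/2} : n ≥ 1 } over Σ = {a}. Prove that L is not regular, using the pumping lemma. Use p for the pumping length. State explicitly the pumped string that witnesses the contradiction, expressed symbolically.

a^{p(p+1)/2+k}

Assume L is regular. Let p be the pumping length given by the pumping lemma.
Take w = a^{p(p+1)/2} ∈ L with |w| = p(p+1)/2 ≥ p.
The pumping lemma gives a decomposition w = xyz where |xy| ≤ p and |y| > 0.
Then y = a^k for some k with 1 ≤ k ≤ p.
Pump with i = 2: xy^2z = a^{p(p+1)/2+k}. Since 1 ≤ k ≤ p, p(p+1)/2 < p(p+1)/2+k ≤ p(p+1)/2+p < (p+1)(p+2)/2, so p(p+1)/2+k is strictly between consecutive triangular numbers. So xy^2z ∉ L.
This is a contradiction; hence L is not regular.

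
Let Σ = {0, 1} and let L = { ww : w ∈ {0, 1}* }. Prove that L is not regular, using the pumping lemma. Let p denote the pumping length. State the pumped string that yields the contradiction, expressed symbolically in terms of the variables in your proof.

0^{p+k} 1^p 0^p 1^p

Suppose for contradiction that L is regular, and let p be the pumping length.
Take w = 0^p 1^p 0^p 1^p = uu where u = 0^p1^p; then w ∈ L and |w| = 4p ≥ p.
Write w = xyz as guaranteed by the lemma, with |xy| ≤ p and |y| > 0.
Because |xy| ≤ p and w begins with p copies of 0, we have y = 0^k with 1 ≤ k ≤ p.
Pump with i = 2: xy^2z = 0^{p+k} 1^p 0^p 1^p, of length 4p+k. Suppose this equals vv. The string starts with 0 and ends with 1, so v does too; thus the boundary between the two copies of v is a 1→0 transition. There is exactly one such transition, at position 2p+k, so |v| = 2p+k and |vv| = 4p+2k ≠ 4p+k since k ≥ 1. So xy^2z ∉ L.
Contradiction. Therefore L is not regular.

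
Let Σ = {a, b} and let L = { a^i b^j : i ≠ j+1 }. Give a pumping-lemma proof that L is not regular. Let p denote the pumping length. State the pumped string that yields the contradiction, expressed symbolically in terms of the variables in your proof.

a^{p+p!} b^{p+p!-1}

Assume L is regular; let p be its pumping constant.
Choose w = a^p b^{p+p!-1}. Since p ≠ (p+p!-1)+1 = p+p!, w ∈ L; and |w| ≥ p.
Write w = xyz as guaranteed by the lemma, with |xy| ≤ p and |y| ≥ 1.
Since the first p symbols of w are all a's and |xy| ≤ p, y lies entirely in the leading a-block: y = a^k for some k with 1 ≤ k ≤ p.
Since 1 ≤ k ≤ p, k divides p!; set t = 1 + p!/k. Then xy^t z has p + (p!/k)·k = p + p! copies of a. Now the a-count is p+p! and (b-count)+1 = (p+p!-1)+1 = p+p!, so i ≠ j+1 fails. So xy^t z = a^{p+p!} b^{p+p!-1} ∉ L.
This is a contradiction; hence L is not regular.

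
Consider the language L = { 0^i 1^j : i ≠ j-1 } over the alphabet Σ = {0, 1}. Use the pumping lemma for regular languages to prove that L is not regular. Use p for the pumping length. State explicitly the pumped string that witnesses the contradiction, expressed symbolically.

0^{p+p!} 1^{p+p!+1}

Assume L is regular; let p be its pumping constant.
Choose w = 0^p 1^{p+p!+1}. Since p ≠ (p+p!+1)-1 = p+p!, w ∈ L; and |w| ≥ p.
The pumping lemma gives a decomposition w = xyz where |xy| ≤ p and |y| ≥ 1.
Because |xy| ≤ p and w begins with p copies of 0, we have y = 0^k with 1 ≤ k ≤ p.
Since 1 ≤ k ≤ p, k divides p!; set t = 1 + p!/k. Then xy^t z has p + (p!/k)·k = p + p! copies of 0. Now the 0-count is p+p! and (1-count)-1 = (p+p!+1)-1 = p+p!, so i ≠ j-1 fails. So xy^t z = 0^{p+p!} 1^{p+p!+1} ∉ L.
Contradiction. Therefore L is not regular.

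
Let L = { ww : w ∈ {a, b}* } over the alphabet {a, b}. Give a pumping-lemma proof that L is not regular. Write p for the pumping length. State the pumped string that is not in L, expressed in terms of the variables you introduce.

Toward a contradiction, assume L is regular with pumping length p.
Take w = a^p b^p a^p b^p = uu where u = a^pb^p; then w ∈ L and |w| = 4p ≥ p.
Write w = xyz as guaranteed by the lemma, with |xy| ≤ p and |y| > 0.
Because |xy| ≤ p and w begins with p copies of a, we have y = a^k with 1 ≤ k ≤ p.
Pump with i = 2: xy^2z = a^{p+k} b^p a^p b^p, of length 4p+k. Suppose this equals vv. The string starts with a and ends with b, so v does too; thus the boundary between the two copies of v is a b→a transition. There is exactly one such transition, at position 2p+k, so |v| = 2p+k and |vv| = 4p+2k ≠ 4p+k since k ≥ 1. So xy^2z ∉ L.
This contradicts the pumping lemma, so L is not regular.

a^{p+k} b^p a^p b^p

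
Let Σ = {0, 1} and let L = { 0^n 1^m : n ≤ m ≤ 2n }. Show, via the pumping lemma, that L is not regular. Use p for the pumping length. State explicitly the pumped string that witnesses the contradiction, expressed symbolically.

Assume L is regular. Let p be the pumping length given by the pumping lemma.
Take w = 0^p 1^p ∈ L (since p ≤ p ≤ 2p), with |w| = 2p ≥ p.
By the pumping lemma, w = xyz with |xy| ≤ p and |y| ≥ 1.
Since the first p symbols of w are all 0's and |xy| ≤ p, y lies entirely in the leading 0-block: y = 0^k for some k with 1 ≤ k ≤ p.
Pump with i = 2: xy^2z = 0^{p+k} 1^p. Now n = p+k > p = m, so the condition n ≤ m fails. Thus xy^2z ∉ L.
This contradicts the pumping lemma, so L is not regular.

0^{p+k} 1^p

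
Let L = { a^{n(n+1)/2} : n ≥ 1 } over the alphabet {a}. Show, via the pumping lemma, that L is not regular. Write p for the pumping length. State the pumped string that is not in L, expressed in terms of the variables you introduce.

Assume L is regular; let p be its pumping constant.
Take w = a^{p(p+1)/2} ∈ L with |w| = p(p+1)/2 ≥ p.
Write w = xyz as guaranteed by the lemma, with |xy| ≤ p and |y| ≥ 1.
Then y = a^k for some k with 1 ≤ k ≤ p.
Pump with i = 2: xy^2z = a^{p(p+1)/2+k}. Since 1 ≤ k ≤ p, p(p+1)/2 < p(p+1)/2+k ≤ p(p+1)/2+p < (p+1)(p+2)/2, so p(p+1)/2+k is strictly between consecutive triangular numbers. So xy^2z ∉ L.
This is a contradiction; hence L is not regular.

a^{p(p+1)/2+k}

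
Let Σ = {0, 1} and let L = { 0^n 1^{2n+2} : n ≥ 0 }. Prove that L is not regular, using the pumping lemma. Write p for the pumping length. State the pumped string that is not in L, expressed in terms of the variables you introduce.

0^{p+k} 1^{2p+2}

Suppose for contradiction that L is regular, and let p be the pumping length.
Choose w = 0^p 1^{2p+2}, which is in L with |w| = 3p+2 ≥ p.
By the pumping lemma, w = xyz with |xy| ≤ p and |y| ≥ 1.
Because |xy| ≤ p and w begins with p copies of 0, we have y = 0^k with 1 ≤ k ≤ p.
Pump with i = 2: xy^2z = 0^{p+k} 1^{2p+2}. For this to lie in L we would need 2p+2 = 2(p+k)+2, which forces k = 0. But k ≥ 1, so xy^2z ∉ L.
This contradicts the pumping lemma, so L is not regular.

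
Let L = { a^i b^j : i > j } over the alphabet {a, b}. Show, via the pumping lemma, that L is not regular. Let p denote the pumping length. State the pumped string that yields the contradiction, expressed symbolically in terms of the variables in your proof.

Assume L is regular; let p be its pumping constant.
Choose w = a^{p+1} b^p ∈ L, with |w| = 2p+1 ≥ p.
Write w = xyz as guaranteed by the lemma, with |xy| ≤ p and y is nonempty.
Because |xy| ≤ p and w begins with p copies of a, we have y = a^k with 1 ≤ k ≤ p.
Consider xy^0z = xz = a^{p+1-k} b^p. Since k ≥ 1, the a-count p+1-k is at most p, so i > j fails; thus xz ∉ L.
This is a contradiction; hence L is not regular.

a^{p+1-k} b^p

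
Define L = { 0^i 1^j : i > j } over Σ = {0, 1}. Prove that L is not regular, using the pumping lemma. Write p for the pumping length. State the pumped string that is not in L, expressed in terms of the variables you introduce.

0^{p+1-k} 1^p

Toward a contradiction, assume L is regular with pumping length p.
Choose w = 0^{p+1} 1^p ∈ L, with |w| = 2p+1 ≥ p.
The pumping lemma gives a decomposition w = xyz where |xy| ≤ p and y is nonempty.
Because |xy| ≤ p and w begins with p copies of 0, we have y = 0^k with 1 ≤ k ≤ p.
Consider xy^0z = xz = 0^{p+1-k} 1^p. Since k ≥ 1, the 0-count p+1-k is at most p, so i > j fails; thus xz ∉ L.
Contradiction. Therefore L is not regular.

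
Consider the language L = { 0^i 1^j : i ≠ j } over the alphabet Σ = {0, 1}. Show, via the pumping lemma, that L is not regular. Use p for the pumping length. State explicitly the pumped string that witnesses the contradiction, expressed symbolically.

Assume L is regular; let p be its pumping constant.
Choose w = 0^p 1^{p+p!}. Since p ≠ p+p!, w ∈ L; and |w| ≥ p.
Write w = xyz as guaranteed by the lemma, with |xy| ≤ p and |y| > 0.
The first p characters of w are 0's, so xy (and hence y) consists only of 0's. Write y = 0^k, 1 ≤ k ≤ p.
Since 1 ≤ k ≤ p, k divides p!; set t = 1 + p!/k. Then xy^t z has p + (p!/k)·k = p + p! copies of 0. Now the 0-count equals the 1-count, so i ≠ j fails. So xy^t z = 0^{p+p!} 1^{p+p!} ∉ L.
This is a contradiction; hence L is not regular.

0^{p+p!} 1^{p+p!}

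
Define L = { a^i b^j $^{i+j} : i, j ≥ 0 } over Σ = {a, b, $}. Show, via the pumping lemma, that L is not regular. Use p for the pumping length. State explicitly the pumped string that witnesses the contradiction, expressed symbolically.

Assume L is regular. Let p be the pumping length given by the pumping lemma.
Take w = a^p b^p $^{2p} ∈ L (with i=j=p, i+j=2p), |w| = 4p ≥ p.
The pumping lemma gives a decomposition w = xyz where |xy| ≤ p and y is nonempty.
Since the first p symbols of w are all a's and |xy| ≤ p, y lies entirely in the leading a-block: y = a^k for some k with 1 ≤ k ≤ p.
Consider xy^2z = a^{p+k} b^p $^{2p}. Now the a- and b-counts sum to 2p+k, but the $-count is 2p ≠ 2p+k. So xy^2z ∉ L.
Contradiction. Therefore L is not regular.

a^{p+k} b^p $^{2p}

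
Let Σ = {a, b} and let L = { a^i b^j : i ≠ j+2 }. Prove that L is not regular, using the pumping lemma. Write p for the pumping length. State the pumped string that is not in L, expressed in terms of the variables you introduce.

Assume L is regular. Let p be the pumping length given by the pumping lemma.
Choose w = a^p b^{p+p!-2}. Since p ≠ (p+p!-2)+2 = p+p!, w ∈ L; and |w| ≥ p.
Write w = xyz as guaranteed by the lemma, with |xy| ≤ p and y is nonempty.
Because |xy| ≤ p and w begins with p copies of a, we have y = a^k with 1 ≤ k ≤ p.
Since 1 ≤ k ≤ p, k divides p!; set t = 1 + p!/k. Then xy^t z has p + (p!/k)·k = p + p! copies of a. Now the a-count is p+p! and (b-count)+2 = (p+p!-2)+2 = p+p!, so i ≠ j+2 fails. So xy^t z = a^{p+p!} b^{p+p!-2} ∉ L.
This contradicts the pumping lemma, so L is not regular.

a^{p+p!} b^{p+p!-2}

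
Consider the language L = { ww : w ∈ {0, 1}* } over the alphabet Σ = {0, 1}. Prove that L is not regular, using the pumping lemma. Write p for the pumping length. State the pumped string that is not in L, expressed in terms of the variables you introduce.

Suppose for contradiction that L is regular, and let p be the pumping length.
Take w = 0^p 1^p 0^p 1^p = uu where u = 0^p1^p; then w ∈ L and |w| = 4p ≥ p.
By the pumping lemma, w = xyz with |xy| ≤ p and y is nonempty.
Because |xy| ≤ p and w begins with p copies of 0, we have y = 0^k with 1 ≤ k ≤ p.
Pump with i = 2: xy^2z = 0^{p+k} 1^p 0^p 1^p, of length 4p+k. Suppose this equals vv. The string starts with 0 and ends with 1, so v does too; thus the boundary between the two copies of v is a 1→0 transition. There is exactly one such transition, at position 2p+k, so |v| = 2p+k and |vv| = 4p+2k ≠ 4p+k since k ≥ 1. So xy^2z ∉ L.
Contradiction. Therefore L is not regular.

0^{p+k} 1^p 0^p 1^p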